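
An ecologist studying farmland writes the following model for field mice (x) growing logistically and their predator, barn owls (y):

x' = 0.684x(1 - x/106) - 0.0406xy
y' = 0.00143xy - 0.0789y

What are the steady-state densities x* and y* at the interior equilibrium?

x* ≈ 55.2, y* ≈ 8.08

From dy/dt = 0 with y > 0: 0.00143x* = 0.0789, so x* = 55.2.
Substitute into dx/dt = 0: 0.684(1 - 55.2/106) = 0.0406y*.
The bracket is 0.479, giving y* = 0.328/0.0406 = 8.08.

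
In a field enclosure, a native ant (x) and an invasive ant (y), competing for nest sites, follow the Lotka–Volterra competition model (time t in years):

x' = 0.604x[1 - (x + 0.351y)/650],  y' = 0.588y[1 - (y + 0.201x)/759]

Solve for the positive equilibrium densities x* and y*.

x* ≈ 413, y* ≈ 676

Setting both brackets to zero gives the nullclines x + 0.351y = 650 and 0.201x + y = 759.
Substituting y = 759 - 0.201x into the first: x(1 - 0.351·0.201) = 650 - 0.351·759.
So x* = 384/0.929 = 413, and then y* = 759 - 0.201·413 = 676.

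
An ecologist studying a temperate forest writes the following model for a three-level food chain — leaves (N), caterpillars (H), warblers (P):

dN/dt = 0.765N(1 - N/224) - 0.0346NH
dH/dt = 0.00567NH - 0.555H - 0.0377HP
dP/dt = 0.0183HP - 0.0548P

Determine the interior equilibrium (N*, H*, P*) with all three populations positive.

From dP/dt = 0: 0.0183H* = 0.0548, so H* = 2.99.
From dN/dt = 0: 0.765(1 - N*/224) = 0.0346·2.99, giving N* = 224·(1 - 0.135) = 194.
From dH/dt = 0: 0.00567·194 - 0.555 = 0.0377P*, so P* = 0.543/0.0377 = 14.4.

N* ≈ 194, H* ≈ 2.99, P* ≈ 14.4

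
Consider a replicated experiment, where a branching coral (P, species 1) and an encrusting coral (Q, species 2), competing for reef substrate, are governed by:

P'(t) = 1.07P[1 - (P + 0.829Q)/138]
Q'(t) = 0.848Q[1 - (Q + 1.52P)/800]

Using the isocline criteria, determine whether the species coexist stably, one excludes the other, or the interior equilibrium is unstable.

Compare the nullcline intercepts: K1/α12 = 138/0.829 = 166 < K2 = 800; K2/α21 = 800/1.52 = 526 > K1 = 138.
Since the inequalities point opposite ways, species 2 can invade but species 1 cannot.

species 2 excludes species 1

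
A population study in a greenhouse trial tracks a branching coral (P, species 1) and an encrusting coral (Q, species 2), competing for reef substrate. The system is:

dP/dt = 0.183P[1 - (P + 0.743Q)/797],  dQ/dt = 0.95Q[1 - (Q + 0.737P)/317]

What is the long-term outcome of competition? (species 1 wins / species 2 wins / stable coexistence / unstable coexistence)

species 1 excludes species 2

Compare the nullcline intercepts: K1/α12 = 797/0.743 = 1070 > K2 = 317; K2/α21 = 317/0.737 = 430 < K1 = 797.
Since the inequalities point opposite ways, species 1 can invade but species 2 cannot.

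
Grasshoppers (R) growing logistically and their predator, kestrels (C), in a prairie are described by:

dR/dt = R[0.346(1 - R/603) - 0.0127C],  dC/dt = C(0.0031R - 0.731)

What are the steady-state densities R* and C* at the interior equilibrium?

R* ≈ 236, C* ≈ 16.6

From dC/dt = 0 with C > 0: 0.0031R* = 0.731, so R* = 236.
Substitute into dR/dt = 0: 0.346(1 - 236/603) = 0.0127C*.
The bracket is 0.609, giving C* = 0.211/0.0127 = 16.6.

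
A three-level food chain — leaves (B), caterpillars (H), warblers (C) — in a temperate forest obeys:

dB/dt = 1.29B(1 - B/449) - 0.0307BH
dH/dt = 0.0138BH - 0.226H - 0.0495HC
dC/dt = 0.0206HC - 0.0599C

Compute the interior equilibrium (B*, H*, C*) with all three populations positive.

From dC/dt = 0: 0.0206H* = 0.0599, so H* = 2.91.
From dB/dt = 0: 1.29(1 - B*/449) = 0.0307·2.91, giving B* = 449·(1 - 0.0692) = 418.
From dH/dt = 0: 0.0138·418 - 0.226 = 0.0495C*, so C* = 5.54/0.0495 = 112.

B* ≈ 418, H* ≈ 2.91, C* ≈ 112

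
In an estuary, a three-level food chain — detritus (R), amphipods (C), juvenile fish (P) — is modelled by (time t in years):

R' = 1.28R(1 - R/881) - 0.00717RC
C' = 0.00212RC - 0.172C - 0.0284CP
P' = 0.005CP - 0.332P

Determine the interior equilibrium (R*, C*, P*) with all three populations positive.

R* ≈ 553, C* ≈ 66.4, P* ≈ 35.2

From dP/dt = 0: 0.005C* = 0.332, so C* = 66.4.
From dR/dt = 0: 1.28(1 - R*/881) = 0.00717·66.4, giving R* = 881·(1 - 0.372) = 553.
From dC/dt = 0: 0.00212·553 - 0.172 = 0.0284P*, so P* = 1/0.0284 = 35.2.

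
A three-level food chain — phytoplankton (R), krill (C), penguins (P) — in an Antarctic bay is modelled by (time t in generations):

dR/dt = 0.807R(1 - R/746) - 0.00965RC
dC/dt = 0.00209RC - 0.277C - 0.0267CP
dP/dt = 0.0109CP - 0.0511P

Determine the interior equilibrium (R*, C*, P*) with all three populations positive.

From dP/dt = 0: 0.0109C* = 0.0511, so C* = 4.69.
From dR/dt = 0: 0.807(1 - R*/746) = 0.00965·4.69, giving R* = 746·(1 - 0.0561) = 704.
From dC/dt = 0: 0.00209·704 - 0.277 = 0.0267P*, so P* = 1.19/0.0267 = 44.7.

R* ≈ 704, C* ≈ 4.69, P* ≈ 44.7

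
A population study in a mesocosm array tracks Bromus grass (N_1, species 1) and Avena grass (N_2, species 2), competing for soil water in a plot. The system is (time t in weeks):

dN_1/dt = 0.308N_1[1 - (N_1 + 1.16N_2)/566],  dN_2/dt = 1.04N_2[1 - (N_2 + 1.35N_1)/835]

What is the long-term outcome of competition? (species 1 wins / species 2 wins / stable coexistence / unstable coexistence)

species 2 excludes species 1

Compare the nullcline intercepts: K1/α12 = 566/1.16 = 488 < K2 = 835; K2/α21 = 835/1.35 = 619 > K1 = 566.
Since the inequalities point opposite ways, species 2 can invade but species 1 cannot.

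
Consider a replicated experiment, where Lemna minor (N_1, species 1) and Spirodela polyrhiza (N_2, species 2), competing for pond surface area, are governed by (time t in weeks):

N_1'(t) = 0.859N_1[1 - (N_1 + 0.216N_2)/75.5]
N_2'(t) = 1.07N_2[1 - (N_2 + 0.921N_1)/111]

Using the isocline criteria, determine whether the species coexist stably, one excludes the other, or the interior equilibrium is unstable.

stable coexistence

Compare the nullcline intercepts: K1/α12 = 75.5/0.216 = 350 > K2 = 111; K2/α21 = 111/0.921 = 121 > K1 = 75.5.
Since both inequalities hold, each species can invade when rare, so the interior equilibrium is stable.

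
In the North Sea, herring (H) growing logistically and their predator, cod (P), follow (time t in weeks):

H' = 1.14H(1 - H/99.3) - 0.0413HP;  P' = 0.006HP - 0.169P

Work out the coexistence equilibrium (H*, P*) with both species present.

H* ≈ 28.2, P* ≈ 19.8

From dP/dt = 0 with P > 0: 0.006H* = 0.169, so H* = 28.2.
Substitute into dH/dt = 0: 1.14(1 - 28.2/99.3) = 0.0413P*.
The bracket is 0.716, giving P* = 0.817/0.0413 = 19.8.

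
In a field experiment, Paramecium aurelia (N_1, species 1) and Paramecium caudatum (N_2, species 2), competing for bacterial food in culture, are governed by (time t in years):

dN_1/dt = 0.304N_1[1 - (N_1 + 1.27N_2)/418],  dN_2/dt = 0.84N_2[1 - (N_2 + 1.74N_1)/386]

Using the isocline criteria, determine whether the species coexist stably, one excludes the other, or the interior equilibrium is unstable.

unstable coexistence (outcome depends on initial conditions)

Compare the nullcline intercepts: K1/α12 = 418/1.27 = 329 < K2 = 386; K2/α21 = 386/1.74 = 222 < K1 = 418.
Since both are reversed, neither can invade when rare; the interior point is a saddle.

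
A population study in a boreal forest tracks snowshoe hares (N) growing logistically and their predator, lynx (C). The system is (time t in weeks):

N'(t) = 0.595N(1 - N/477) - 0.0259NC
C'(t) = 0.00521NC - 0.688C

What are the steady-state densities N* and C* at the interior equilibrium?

N* ≈ 132, C* ≈ 16.6

From dC/dt = 0 with C > 0: 0.00521N* = 0.688, so N* = 132.
Substitute into dN/dt = 0: 0.595(1 - 132/477) = 0.0259C*.
The bracket is 0.723, giving C* = 0.43/0.0259 = 16.6.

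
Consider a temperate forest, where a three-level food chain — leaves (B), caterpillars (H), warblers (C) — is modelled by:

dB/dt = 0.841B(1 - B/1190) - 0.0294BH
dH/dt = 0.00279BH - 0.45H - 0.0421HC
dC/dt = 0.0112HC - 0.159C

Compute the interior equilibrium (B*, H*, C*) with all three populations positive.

B* ≈ 599, H* ≈ 14.2, C* ≈ 29

From dC/dt = 0: 0.0112H* = 0.159, so H* = 14.2.
From dB/dt = 0: 0.841(1 - B*/1190) = 0.0294·14.2, giving B* = 1190·(1 - 0.496) = 599.
From dH/dt = 0: 0.00279·599 - 0.45 = 0.0421C*, so C* = 1.22/0.0421 = 29.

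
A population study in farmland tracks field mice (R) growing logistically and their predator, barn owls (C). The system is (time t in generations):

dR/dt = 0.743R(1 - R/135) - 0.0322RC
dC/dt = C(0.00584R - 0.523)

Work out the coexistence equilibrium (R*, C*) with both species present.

From dC/dt = 0 with C > 0: 0.00584R* = 0.523, so R* = 89.6.
Substitute into dR/dt = 0: 0.743(1 - 89.6/135) = 0.0322C*.
The bracket is 0.337, giving C* = 0.25/0.0322 = 7.77.

R* ≈ 89.6, C* ≈ 7.77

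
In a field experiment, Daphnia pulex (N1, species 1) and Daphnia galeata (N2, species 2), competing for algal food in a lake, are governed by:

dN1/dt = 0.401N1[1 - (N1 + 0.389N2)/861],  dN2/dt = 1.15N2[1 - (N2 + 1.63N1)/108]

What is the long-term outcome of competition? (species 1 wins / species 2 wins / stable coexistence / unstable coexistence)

species 1 excludes species 2

Compare the nullcline intercepts: K1/α12 = 861/0.389 = 2210 > K2 = 108; K2/α21 = 108/1.63 = 66.3 < K1 = 861.
Since the inequalities point opposite ways, species 1 can invade but species 2 cannot.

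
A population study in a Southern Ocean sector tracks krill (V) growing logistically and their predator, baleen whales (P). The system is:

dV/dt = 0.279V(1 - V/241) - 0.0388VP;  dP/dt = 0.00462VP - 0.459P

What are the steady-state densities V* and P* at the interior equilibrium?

From dP/dt = 0 with P > 0: 0.00462V* = 0.459, so V* = 99.4.
Substitute into dV/dt = 0: 0.279(1 - 99.4/241) = 0.0388P*.
The bracket is 0.588, giving P* = 0.164/0.0388 = 4.23.

V* ≈ 99.4, P* ≈ 4.23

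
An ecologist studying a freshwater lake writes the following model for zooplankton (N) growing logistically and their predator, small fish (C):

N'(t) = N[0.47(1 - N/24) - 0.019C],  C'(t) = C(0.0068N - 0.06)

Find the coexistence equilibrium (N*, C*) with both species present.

From dC/dt = 0 with C > 0: 0.0068N* = 0.06, so N* = 8.82.
Substitute into dN/dt = 0: 0.47(1 - 8.82/24) = 0.019C*.
The bracket is 0.632, giving C* = 0.297/0.019 = 15.6.

N* ≈ 8.82, C* ≈ 15.6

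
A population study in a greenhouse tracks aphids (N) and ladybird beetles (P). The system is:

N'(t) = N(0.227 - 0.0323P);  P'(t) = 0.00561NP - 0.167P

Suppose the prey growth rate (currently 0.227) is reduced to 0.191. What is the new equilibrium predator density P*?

At the interior fixed point, setting dN/dt = 0 with N > 0 fixes P* = (prey growth rate)/(NP coefficient) — independent of the other coefficients.
With the change, P* = 0.191/0.0323 = 5.91; it falls from 7.03.

P* ≈ 5.91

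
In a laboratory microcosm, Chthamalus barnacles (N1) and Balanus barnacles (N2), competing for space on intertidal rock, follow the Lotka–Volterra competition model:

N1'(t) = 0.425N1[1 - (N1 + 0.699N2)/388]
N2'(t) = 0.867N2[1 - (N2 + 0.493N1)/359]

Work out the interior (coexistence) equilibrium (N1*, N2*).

N1* ≈ 209, N2* ≈ 256

Setting both brackets to zero gives the nullclines N1 + 0.699N2 = 388 and 0.493N1 + N2 = 359.
Substituting N2 = 359 - 0.493N1 into the first: N1(1 - 0.699·0.493) = 388 - 0.699·359.
So N1* = 137/0.655 = 209, and then N2* = 359 - 0.493·209 = 256.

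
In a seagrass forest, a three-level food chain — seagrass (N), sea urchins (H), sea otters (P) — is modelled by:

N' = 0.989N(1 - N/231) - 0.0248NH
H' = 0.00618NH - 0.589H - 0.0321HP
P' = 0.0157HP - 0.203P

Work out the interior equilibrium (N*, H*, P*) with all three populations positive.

From dP/dt = 0: 0.0157H* = 0.203, so H* = 12.9.
From dN/dt = 0: 0.989(1 - N*/231) = 0.0248·12.9, giving N* = 231·(1 - 0.324) = 156.
From dH/dt = 0: 0.00618·156 - 0.589 = 0.0321P*, so P* = 0.376/0.0321 = 11.7.

N* ≈ 156, H* ≈ 12.9, P* ≈ 11.7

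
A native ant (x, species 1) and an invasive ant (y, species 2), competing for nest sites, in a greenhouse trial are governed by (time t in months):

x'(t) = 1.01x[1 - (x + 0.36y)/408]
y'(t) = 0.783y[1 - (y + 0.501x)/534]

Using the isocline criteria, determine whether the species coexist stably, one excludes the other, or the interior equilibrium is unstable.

Compare the nullcline intercepts: K1/α12 = 408/0.36 = 1130 > K2 = 534; K2/α21 = 534/0.501 = 1070 > K1 = 408.
Since both inequalities hold, each species can invade when rare, so the interior equilibrium is stable.

stable coexistence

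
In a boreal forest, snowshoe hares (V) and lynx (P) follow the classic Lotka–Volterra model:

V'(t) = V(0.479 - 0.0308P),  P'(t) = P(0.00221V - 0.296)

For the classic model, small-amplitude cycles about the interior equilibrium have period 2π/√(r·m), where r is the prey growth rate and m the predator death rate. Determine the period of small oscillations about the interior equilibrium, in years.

T ≈ 16.7 years

Here r = 0.479 and m = 0.296, so r·m = 0.142.
ω = √0.142 = 0.377 per year, hence T = 2π/ω ≈ 16.7 years.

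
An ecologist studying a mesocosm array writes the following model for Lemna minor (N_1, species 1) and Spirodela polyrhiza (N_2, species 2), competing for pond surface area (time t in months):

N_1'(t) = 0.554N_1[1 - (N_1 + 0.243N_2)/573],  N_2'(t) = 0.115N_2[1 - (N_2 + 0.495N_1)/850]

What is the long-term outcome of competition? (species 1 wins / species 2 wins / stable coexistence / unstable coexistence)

stable coexistence

Compare the nullcline intercepts: K1/α12 = 573/0.243 = 2360 > K2 = 850; K2/α21 = 850/0.495 = 1720 > K1 = 573.
Since both inequalities hold, each species can invade when rare, so the interior equilibrium is stable.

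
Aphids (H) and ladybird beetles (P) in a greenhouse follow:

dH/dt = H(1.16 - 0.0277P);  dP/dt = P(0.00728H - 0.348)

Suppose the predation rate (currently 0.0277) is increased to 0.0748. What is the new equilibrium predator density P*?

At the interior fixed point, setting dH/dt = 0 with H > 0 fixes P* = (prey growth rate)/(HP coefficient) — independent of the other coefficients.
With the change, P* = 1.16/0.0748 = 15.5; it falls from 41.9.

P* ≈ 15.5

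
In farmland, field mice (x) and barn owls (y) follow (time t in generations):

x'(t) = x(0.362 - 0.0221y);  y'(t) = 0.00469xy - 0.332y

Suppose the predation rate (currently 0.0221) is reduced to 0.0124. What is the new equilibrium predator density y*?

At the interior fixed point, setting dx/dt = 0 with x > 0 fixes y* = (prey growth rate)/(xy coefficient) — independent of the other coefficients.
With the change, y* = 0.362/0.0124 = 29.2; it rises from 16.4.

y* ≈ 29.2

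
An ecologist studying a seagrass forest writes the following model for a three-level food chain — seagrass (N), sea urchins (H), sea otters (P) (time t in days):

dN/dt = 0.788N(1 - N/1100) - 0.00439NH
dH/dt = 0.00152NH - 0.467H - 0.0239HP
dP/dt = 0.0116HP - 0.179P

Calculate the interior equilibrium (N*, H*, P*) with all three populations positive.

From dP/dt = 0: 0.0116H* = 0.179, so H* = 15.4.
From dN/dt = 0: 0.788(1 - N*/1100) = 0.00439·15.4, giving N* = 1100·(1 - 0.086) = 1010.
From dH/dt = 0: 0.00152·1010 - 0.467 = 0.0239P*, so P* = 1.06/0.0239 = 44.4.

N* ≈ 1010, H* ≈ 15.4, P* ≈ 44.4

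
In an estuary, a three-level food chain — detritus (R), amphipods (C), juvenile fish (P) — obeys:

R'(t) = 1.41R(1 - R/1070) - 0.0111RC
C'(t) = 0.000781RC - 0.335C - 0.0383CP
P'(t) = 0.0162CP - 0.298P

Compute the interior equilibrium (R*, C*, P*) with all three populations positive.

From dP/dt = 0: 0.0162C* = 0.298, so C* = 18.4.
From dR/dt = 0: 1.41(1 - R*/1070) = 0.0111·18.4, giving R* = 1070·(1 - 0.145) = 915.
From dC/dt = 0: 0.000781·915 - 0.335 = 0.0383P*, so P* = 0.38/0.0383 = 9.91.

R* ≈ 915, C* ≈ 18.4, P* ≈ 9.91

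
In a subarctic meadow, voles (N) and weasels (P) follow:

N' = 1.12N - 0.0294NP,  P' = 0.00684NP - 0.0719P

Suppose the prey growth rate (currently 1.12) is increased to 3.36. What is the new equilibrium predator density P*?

P* ≈ 114

At the interior fixed point, setting dN/dt = 0 with N > 0 fixes P* = (prey growth rate)/(NP coefficient) — independent of the other coefficients.
With the change, P* = 3.36/0.0294 = 114; it rises from 38.1.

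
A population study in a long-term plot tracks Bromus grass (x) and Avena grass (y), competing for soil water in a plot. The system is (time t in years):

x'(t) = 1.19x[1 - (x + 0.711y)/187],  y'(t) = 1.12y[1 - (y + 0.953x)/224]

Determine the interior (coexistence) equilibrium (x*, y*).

Setting both brackets to zero gives the nullclines x + 0.711y = 187 and 0.953x + y = 224.
Substituting y = 224 - 0.953x into the first: x(1 - 0.711·0.953) = 187 - 0.711·224.
So x* = 27.7/0.322 = 86, and then y* = 224 - 0.953·86 = 142.

x* ≈ 86, y* ≈ 142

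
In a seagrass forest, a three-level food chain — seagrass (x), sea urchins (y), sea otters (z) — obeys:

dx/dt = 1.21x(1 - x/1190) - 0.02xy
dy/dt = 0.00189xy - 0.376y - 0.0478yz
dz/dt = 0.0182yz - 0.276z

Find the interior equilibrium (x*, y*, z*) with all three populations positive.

x* ≈ 892, y* ≈ 15.2, z* ≈ 27.4

From dz/dt = 0: 0.0182y* = 0.276, so y* = 15.2.
From dx/dt = 0: 1.21(1 - x*/1190) = 0.02·15.2, giving x* = 1190·(1 - 0.251) = 892.
From dy/dt = 0: 0.00189·892 - 0.376 = 0.0478z*, so z* = 1.31/0.0478 = 27.4.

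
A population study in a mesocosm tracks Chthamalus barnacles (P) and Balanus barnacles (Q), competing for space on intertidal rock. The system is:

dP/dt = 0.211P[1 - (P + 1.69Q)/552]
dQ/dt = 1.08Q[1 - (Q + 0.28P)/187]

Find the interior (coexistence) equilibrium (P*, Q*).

P* ≈ 448, Q* ≈ 61.6

Setting both brackets to zero gives the nullclines P + 1.69Q = 552 and 0.28P + Q = 187.
Substituting Q = 187 - 0.28P into the first: P(1 - 1.69·0.28) = 552 - 1.69·187.
So P* = 236/0.527 = 448, and then Q* = 187 - 0.28·448 = 61.6.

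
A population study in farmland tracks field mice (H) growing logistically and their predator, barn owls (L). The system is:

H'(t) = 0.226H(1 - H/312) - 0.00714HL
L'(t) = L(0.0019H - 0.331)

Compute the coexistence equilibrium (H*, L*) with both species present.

From dL/dt = 0 with L > 0: 0.0019H* = 0.331, so H* = 174.
Substitute into dH/dt = 0: 0.226(1 - 174/312) = 0.00714L*.
The bracket is 0.442, giving L* = 0.0998/0.00714 = 14.

H* ≈ 174, L* ≈ 14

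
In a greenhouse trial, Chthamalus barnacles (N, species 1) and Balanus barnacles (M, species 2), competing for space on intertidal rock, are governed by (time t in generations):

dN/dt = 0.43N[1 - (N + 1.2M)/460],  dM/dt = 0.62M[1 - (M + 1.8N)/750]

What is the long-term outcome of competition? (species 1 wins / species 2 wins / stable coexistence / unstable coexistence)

unstable coexistence (outcome depends on initial conditions)

Compare the nullcline intercepts: K1/α12 = 460/1.2 = 383 < K2 = 750; K2/α21 = 750/1.8 = 417 < K1 = 460.
Since both are reversed, neither can invade when rare; the interior point is a saddle.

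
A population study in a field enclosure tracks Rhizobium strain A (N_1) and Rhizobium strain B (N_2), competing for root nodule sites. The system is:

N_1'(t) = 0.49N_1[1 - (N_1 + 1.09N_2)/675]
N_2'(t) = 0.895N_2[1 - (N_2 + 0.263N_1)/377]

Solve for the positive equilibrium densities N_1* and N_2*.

N_1* ≈ 370, N_2* ≈ 280

Setting both brackets to zero gives the nullclines N_1 + 1.09N_2 = 675 and 0.263N_1 + N_2 = 377.
Substituting N_2 = 377 - 0.263N_1 into the first: N_1(1 - 1.09·0.263) = 675 - 1.09·377.
So N_1* = 264/0.713 = 370, and then N_2* = 377 - 0.263·370 = 280.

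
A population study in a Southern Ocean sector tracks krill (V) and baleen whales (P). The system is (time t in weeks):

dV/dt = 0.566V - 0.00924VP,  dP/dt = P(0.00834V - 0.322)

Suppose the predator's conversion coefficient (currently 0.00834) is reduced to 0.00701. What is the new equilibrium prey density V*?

V* ≈ 45.9

At the interior fixed point, setting dP/dt = 0 with P > 0 fixes V* = (predator death rate)/(VP coefficient) — independent of the other coefficients.
With the change, V* = 0.322/0.00701 = 45.9; it rises from 38.6.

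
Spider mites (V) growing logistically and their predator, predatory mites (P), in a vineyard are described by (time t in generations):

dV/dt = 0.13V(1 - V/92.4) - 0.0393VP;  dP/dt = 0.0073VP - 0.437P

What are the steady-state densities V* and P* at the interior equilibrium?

From dP/dt = 0 with P > 0: 0.0073V* = 0.437, so V* = 59.9.
Substitute into dV/dt = 0: 0.13(1 - 59.9/92.4) = 0.0393P*.
The bracket is 0.352, giving P* = 0.0458/0.0393 = 1.16.

V* ≈ 59.9, P* ≈ 1.16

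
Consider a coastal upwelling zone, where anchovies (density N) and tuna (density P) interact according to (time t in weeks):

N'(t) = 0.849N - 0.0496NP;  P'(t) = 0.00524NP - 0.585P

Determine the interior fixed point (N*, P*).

N* ≈ 112, P* ≈ 17.1

Set dP/dt = 0 with P > 0: 0.00524N - 0.585 = 0, so N* = 0.585/0.00524 = 112.
Set dN/dt = 0 with N > 0: 0.849 - 0.0496P = 0, so P* = 0.849/0.0496 = 17.1.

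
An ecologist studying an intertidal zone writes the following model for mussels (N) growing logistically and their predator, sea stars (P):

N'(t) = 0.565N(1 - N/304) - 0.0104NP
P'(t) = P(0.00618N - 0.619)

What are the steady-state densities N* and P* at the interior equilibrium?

From dP/dt = 0 with P > 0: 0.00618N* = 0.619, so N* = 100.
Substitute into dN/dt = 0: 0.565(1 - 100/304) = 0.0104P*.
The bracket is 0.671, giving P* = 0.379/0.0104 = 36.4.

N* ≈ 100, P* ≈ 36.4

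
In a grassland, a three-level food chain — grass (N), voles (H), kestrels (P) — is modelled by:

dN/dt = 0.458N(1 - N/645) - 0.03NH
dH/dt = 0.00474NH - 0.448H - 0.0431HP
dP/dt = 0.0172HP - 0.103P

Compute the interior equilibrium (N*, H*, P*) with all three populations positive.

From dP/dt = 0: 0.0172H* = 0.103, so H* = 5.99.
From dN/dt = 0: 0.458(1 - N*/645) = 0.03·5.99, giving N* = 645·(1 - 0.392) = 392.
From dH/dt = 0: 0.00474·392 - 0.448 = 0.0431P*, so P* = 1.41/0.0431 = 32.7.

N* ≈ 392, H* ≈ 5.99, P* ≈ 32.7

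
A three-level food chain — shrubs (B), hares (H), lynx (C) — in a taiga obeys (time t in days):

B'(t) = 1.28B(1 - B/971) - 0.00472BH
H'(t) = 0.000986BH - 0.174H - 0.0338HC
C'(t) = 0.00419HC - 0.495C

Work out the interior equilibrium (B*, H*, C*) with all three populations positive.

From dC/dt = 0: 0.00419H* = 0.495, so H* = 118.
From dB/dt = 0: 1.28(1 - B*/971) = 0.00472·118, giving B* = 971·(1 - 0.436) = 548.
From dH/dt = 0: 0.000986·548 - 0.174 = 0.0338C*, so C* = 0.366/0.0338 = 10.8.

B* ≈ 548, H* ≈ 118, C* ≈ 10.8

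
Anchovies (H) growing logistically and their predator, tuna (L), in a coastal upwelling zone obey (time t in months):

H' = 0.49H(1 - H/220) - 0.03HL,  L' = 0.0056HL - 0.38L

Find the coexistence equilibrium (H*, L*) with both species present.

From dL/dt = 0 with L > 0: 0.0056H* = 0.38, so H* = 67.9.
Substitute into dH/dt = 0: 0.49(1 - 67.9/220) = 0.03L*.
The bracket is 0.692, giving L* = 0.339/0.03 = 11.3.

H* ≈ 67.9, L* ≈ 11.3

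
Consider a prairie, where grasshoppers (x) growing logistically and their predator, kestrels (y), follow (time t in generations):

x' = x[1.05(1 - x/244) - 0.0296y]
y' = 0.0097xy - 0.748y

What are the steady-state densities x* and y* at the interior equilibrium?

From dy/dt = 0 with y > 0: 0.0097x* = 0.748, so x* = 77.1.
Substitute into dx/dt = 0: 1.05(1 - 77.1/244) = 0.0296y*.
The bracket is 0.684, giving y* = 0.718/0.0296 = 24.3.

x* ≈ 77.1, y* ≈ 24.3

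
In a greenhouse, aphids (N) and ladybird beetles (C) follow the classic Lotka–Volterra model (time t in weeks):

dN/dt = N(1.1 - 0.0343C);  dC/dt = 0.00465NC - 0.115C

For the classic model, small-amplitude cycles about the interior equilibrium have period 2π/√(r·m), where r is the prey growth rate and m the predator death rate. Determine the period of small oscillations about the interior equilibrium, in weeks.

Here r = 1.1 and m = 0.115, so r·m = 0.127.
ω = √0.127 = 0.356 per week, hence T = 2π/ω ≈ 17.7 weeks.

T ≈ 17.7 weeks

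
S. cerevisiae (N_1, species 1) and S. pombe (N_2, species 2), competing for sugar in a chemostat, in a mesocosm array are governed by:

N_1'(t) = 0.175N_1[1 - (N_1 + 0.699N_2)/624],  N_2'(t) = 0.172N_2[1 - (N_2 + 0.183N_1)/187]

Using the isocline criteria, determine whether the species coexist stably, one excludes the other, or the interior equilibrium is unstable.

Compare the nullcline intercepts: K1/α12 = 624/0.699 = 893 > K2 = 187; K2/α21 = 187/0.183 = 1020 > K1 = 624.
Since both inequalities hold, each species can invade when rare, so the interior equilibrium is stable.

stable coexistence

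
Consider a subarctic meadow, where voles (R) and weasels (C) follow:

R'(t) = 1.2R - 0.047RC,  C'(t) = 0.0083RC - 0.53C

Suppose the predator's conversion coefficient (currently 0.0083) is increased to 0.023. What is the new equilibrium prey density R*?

At the interior fixed point, setting dC/dt = 0 with C > 0 fixes R* = (predator death rate)/(RC coefficient) — independent of the other coefficients.
With the change, R* = 0.53/0.023 = 23; it falls from 63.9.

R* ≈ 23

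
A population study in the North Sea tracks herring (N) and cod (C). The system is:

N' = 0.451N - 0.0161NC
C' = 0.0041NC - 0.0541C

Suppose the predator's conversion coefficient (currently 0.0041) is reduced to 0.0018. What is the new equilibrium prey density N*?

N* ≈ 30.1

At the interior fixed point, setting dC/dt = 0 with C > 0 fixes N* = (predator death rate)/(NC coefficient) — independent of the other coefficients.
With the change, N* = 0.0541/0.0018 = 30.1; it rises from 13.2.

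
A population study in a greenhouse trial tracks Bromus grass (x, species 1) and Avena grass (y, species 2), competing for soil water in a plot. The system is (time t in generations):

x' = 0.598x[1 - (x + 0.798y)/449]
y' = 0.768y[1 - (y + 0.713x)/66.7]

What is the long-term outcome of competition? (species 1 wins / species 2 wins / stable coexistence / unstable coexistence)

species 1 excludes species 2

Compare the nullcline intercepts: K1/α12 = 449/0.798 = 563 > K2 = 66.7; K2/α21 = 66.7/0.713 = 93.5 < K1 = 449.
Since the inequalities point opposite ways, species 1 can invade but species 2 cannot.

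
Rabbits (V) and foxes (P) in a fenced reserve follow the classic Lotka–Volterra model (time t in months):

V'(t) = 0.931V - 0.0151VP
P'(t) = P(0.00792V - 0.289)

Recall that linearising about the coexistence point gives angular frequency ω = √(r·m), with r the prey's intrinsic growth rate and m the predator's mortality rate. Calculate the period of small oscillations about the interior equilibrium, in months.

T ≈ 12.1 months

Here r = 0.931 and m = 0.289, so r·m = 0.269.
ω = √0.269 = 0.519 per month, hence T = 2π/ω ≈ 12.1 months.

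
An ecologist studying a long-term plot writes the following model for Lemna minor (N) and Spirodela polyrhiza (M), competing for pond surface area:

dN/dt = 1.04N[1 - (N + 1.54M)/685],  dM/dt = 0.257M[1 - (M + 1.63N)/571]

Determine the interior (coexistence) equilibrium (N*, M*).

Setting both brackets to zero gives the nullclines N + 1.54M = 685 and 1.63N + M = 571.
Substituting M = 571 - 1.63N into the first: N(1 - 1.54·1.63) = 685 - 1.54·571.
So N* = -194/-1.51 = 129, and then M* = 571 - 1.63·129 = 361.

N* ≈ 129, M* ≈ 361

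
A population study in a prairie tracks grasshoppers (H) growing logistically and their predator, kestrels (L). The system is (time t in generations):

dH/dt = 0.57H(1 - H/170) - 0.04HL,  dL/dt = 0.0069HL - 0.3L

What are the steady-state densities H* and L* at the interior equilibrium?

From dL/dt = 0 with L > 0: 0.0069H* = 0.3, so H* = 43.5.
Substitute into dH/dt = 0: 0.57(1 - 43.5/170) = 0.04L*.
The bracket is 0.744, giving L* = 0.424/0.04 = 10.6.

H* ≈ 43.5, L* ≈ 10.6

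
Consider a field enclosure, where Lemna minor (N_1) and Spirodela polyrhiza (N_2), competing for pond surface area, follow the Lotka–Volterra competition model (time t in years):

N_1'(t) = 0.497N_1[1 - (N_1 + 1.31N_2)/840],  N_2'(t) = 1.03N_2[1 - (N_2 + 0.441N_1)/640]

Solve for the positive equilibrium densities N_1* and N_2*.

N_1* ≈ 3.79, N_2* ≈ 638

Setting both brackets to zero gives the nullclines N_1 + 1.31N_2 = 840 and 0.441N_1 + N_2 = 640.
Substituting N_2 = 640 - 0.441N_1 into the first: N_1(1 - 1.31·0.441) = 840 - 1.31·640.
So N_1* = 1.6/0.422 = 3.79, and then N_2* = 640 - 0.441·3.79 = 638.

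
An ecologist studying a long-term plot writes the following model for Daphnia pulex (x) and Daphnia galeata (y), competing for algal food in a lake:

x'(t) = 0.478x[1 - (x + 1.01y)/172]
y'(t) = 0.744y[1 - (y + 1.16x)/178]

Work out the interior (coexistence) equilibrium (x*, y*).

x* ≈ 45.3, y* ≈ 125

Setting both brackets to zero gives the nullclines x + 1.01y = 172 and 1.16x + y = 178.
Substituting y = 178 - 1.16x into the first: x(1 - 1.01·1.16) = 172 - 1.01·178.
So x* = -7.78/-0.172 = 45.3, and then y* = 178 - 1.16·45.3 = 125.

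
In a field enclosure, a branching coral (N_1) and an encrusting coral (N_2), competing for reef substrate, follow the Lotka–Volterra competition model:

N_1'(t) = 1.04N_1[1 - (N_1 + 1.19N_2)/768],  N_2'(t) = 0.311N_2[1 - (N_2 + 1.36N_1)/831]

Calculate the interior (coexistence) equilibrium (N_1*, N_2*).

Setting both brackets to zero gives the nullclines N_1 + 1.19N_2 = 768 and 1.36N_1 + N_2 = 831.
Substituting N_2 = 831 - 1.36N_1 into the first: N_1(1 - 1.19·1.36) = 768 - 1.19·831.
So N_1* = -221/-0.618 = 357, and then N_2* = 831 - 1.36·357 = 345.

N_1* ≈ 357, N_2* ≈ 345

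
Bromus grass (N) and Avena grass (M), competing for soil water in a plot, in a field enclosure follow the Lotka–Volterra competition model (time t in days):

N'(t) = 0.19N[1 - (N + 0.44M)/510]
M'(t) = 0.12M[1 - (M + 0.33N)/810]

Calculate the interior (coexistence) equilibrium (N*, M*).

N* ≈ 180, M* ≈ 751

Setting both brackets to zero gives the nullclines N + 0.44M = 510 and 0.33N + M = 810.
Substituting M = 810 - 0.33N into the first: N(1 - 0.44·0.33) = 510 - 0.44·810.
So N* = 154/0.855 = 180, and then M* = 810 - 0.33·180 = 751.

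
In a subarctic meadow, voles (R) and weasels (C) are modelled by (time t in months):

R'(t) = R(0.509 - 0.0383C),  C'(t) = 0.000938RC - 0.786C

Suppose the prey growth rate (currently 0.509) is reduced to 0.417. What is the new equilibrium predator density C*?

C* ≈ 10.9

At the interior fixed point, setting dR/dt = 0 with R > 0 fixes C* = (prey growth rate)/(RC coefficient) — independent of the other coefficients.
With the change, C* = 0.417/0.0383 = 10.9; it falls from 13.3.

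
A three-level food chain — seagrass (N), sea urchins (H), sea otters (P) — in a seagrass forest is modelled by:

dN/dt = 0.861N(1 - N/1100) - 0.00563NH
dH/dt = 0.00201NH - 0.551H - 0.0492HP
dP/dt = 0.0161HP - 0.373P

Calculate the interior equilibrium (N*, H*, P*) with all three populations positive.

From dP/dt = 0: 0.0161H* = 0.373, so H* = 23.2.
From dN/dt = 0: 0.861(1 - N*/1100) = 0.00563·23.2, giving N* = 1100·(1 - 0.151) = 933.
From dH/dt = 0: 0.00201·933 - 0.551 = 0.0492P*, so P* = 1.33/0.0492 = 26.9.

N* ≈ 933, H* ≈ 23.2, P* ≈ 26.9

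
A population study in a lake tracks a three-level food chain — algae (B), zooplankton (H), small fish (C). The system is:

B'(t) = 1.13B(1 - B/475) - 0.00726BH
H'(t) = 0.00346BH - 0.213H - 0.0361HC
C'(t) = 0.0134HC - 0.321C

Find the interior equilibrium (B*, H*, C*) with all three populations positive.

B* ≈ 402, H* ≈ 24, C* ≈ 32.6

From dC/dt = 0: 0.0134H* = 0.321, so H* = 24.
From dB/dt = 0: 1.13(1 - B*/475) = 0.00726·24, giving B* = 475·(1 - 0.154) = 402.
From dH/dt = 0: 0.00346·402 - 0.213 = 0.0361C*, so C* = 1.18/0.0361 = 32.6.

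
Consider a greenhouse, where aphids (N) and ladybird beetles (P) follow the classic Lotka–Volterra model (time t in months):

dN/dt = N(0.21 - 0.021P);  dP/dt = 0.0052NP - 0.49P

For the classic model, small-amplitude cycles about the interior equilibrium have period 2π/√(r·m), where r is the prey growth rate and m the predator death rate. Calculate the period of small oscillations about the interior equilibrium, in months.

Here r = 0.21 and m = 0.49, so r·m = 0.103.
ω = √0.103 = 0.321 per month, hence T = 2π/ω ≈ 19.6 months.

T ≈ 19.6 months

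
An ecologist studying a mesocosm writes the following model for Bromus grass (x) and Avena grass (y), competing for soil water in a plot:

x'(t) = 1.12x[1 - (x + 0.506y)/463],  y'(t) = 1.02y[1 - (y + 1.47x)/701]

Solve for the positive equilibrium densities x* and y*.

Setting both brackets to zero gives the nullclines x + 0.506y = 463 and 1.47x + y = 701.
Substituting y = 701 - 1.47x into the first: x(1 - 0.506·1.47) = 463 - 0.506·701.
So x* = 108/0.256 = 423, and then y* = 701 - 1.47·423 = 79.6.

x* ≈ 423, y* ≈ 79.6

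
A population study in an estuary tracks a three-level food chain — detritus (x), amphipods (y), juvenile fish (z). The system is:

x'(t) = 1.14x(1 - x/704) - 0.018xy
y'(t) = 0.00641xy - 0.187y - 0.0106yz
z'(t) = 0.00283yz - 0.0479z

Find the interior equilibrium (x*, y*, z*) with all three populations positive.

From dz/dt = 0: 0.00283y* = 0.0479, so y* = 16.9.
From dx/dt = 0: 1.14(1 - x*/704) = 0.018·16.9, giving x* = 704·(1 - 0.267) = 516.
From dy/dt = 0: 0.00641·516 - 0.187 = 0.0106z*, so z* = 3.12/0.0106 = 294.

x* ≈ 516, y* ≈ 16.9, z* ≈ 294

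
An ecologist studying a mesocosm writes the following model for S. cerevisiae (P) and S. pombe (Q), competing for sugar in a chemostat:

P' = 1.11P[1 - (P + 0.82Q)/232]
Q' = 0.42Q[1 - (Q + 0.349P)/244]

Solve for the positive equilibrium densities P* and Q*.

Setting both brackets to zero gives the nullclines P + 0.82Q = 232 and 0.349P + Q = 244.
Substituting Q = 244 - 0.349P into the first: P(1 - 0.82·0.349) = 232 - 0.82·244.
So P* = 31.9/0.714 = 44.7, and then Q* = 244 - 0.349·44.7 = 228.

P* ≈ 44.7, Q* ≈ 228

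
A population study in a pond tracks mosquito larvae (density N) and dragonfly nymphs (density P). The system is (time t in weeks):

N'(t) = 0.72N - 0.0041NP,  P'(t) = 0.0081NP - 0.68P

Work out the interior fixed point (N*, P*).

Set dP/dt = 0 with P > 0: 0.0081N - 0.68 = 0, so N* = 0.68/0.0081 = 84.
Set dN/dt = 0 with N > 0: 0.72 - 0.0041P = 0, so P* = 0.72/0.0041 = 176.

N* ≈ 84, P* ≈ 176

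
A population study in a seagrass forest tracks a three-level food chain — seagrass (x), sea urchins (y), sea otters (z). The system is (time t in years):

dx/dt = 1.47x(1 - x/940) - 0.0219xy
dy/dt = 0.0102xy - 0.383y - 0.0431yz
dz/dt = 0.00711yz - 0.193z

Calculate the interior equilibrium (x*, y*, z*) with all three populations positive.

From dz/dt = 0: 0.00711y* = 0.193, so y* = 27.1.
From dx/dt = 0: 1.47(1 - x*/940) = 0.0219·27.1, giving x* = 940·(1 - 0.404) = 560.
From dy/dt = 0: 0.0102·560 - 0.383 = 0.0431z*, so z* = 5.33/0.0431 = 124.

x* ≈ 560, y* ≈ 27.1, z* ≈ 124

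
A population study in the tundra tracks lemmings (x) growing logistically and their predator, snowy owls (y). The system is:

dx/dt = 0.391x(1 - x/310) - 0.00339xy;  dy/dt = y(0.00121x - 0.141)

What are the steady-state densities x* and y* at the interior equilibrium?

x* ≈ 117, y* ≈ 72

From dy/dt = 0 with y > 0: 0.00121x* = 0.141, so x* = 117.
Substitute into dx/dt = 0: 0.391(1 - 117/310) = 0.00339y*.
The bracket is 0.624, giving y* = 0.244/0.00339 = 72.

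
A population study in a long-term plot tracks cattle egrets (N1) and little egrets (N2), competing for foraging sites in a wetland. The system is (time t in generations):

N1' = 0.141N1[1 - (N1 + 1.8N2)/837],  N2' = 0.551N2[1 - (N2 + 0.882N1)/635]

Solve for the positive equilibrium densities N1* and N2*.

Setting both brackets to zero gives the nullclines N1 + 1.8N2 = 837 and 0.882N1 + N2 = 635.
Substituting N2 = 635 - 0.882N1 into the first: N1(1 - 1.8·0.882) = 837 - 1.8·635.
So N1* = -306/-0.588 = 521, and then N2* = 635 - 0.882·521 = 176.

N1* ≈ 521, N2* ≈ 176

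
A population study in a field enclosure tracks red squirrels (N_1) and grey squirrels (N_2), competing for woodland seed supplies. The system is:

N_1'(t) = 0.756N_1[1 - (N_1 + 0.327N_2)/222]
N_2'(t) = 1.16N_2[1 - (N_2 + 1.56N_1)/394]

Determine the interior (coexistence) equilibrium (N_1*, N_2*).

N_1* ≈ 190, N_2* ≈ 97.3

Setting both brackets to zero gives the nullclines N_1 + 0.327N_2 = 222 and 1.56N_1 + N_2 = 394.
Substituting N_2 = 394 - 1.56N_1 into the first: N_1(1 - 0.327·1.56) = 222 - 0.327·394.
So N_1* = 93.2/0.49 = 190, and then N_2* = 394 - 1.56·190 = 97.3.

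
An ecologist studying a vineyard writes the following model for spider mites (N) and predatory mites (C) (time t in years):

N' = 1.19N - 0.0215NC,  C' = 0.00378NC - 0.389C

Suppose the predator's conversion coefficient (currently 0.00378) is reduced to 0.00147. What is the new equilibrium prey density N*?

N* ≈ 265

At the interior fixed point, setting dC/dt = 0 with C > 0 fixes N* = (predator death rate)/(NC coefficient) — independent of the other coefficients.
With the change, N* = 0.389/0.00147 = 265; it rises from 103.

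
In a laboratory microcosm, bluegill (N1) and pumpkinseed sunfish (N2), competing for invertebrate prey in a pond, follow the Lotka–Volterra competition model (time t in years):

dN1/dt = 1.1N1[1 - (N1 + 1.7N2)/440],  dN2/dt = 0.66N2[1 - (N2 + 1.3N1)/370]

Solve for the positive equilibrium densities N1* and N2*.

N1* ≈ 156, N2* ≈ 167

Setting both brackets to zero gives the nullclines N1 + 1.7N2 = 440 and 1.3N1 + N2 = 370.
Substituting N2 = 370 - 1.3N1 into the first: N1(1 - 1.7·1.3) = 440 - 1.7·370.
So N1* = -189/-1.21 = 156, and then N2* = 370 - 1.3·156 = 167.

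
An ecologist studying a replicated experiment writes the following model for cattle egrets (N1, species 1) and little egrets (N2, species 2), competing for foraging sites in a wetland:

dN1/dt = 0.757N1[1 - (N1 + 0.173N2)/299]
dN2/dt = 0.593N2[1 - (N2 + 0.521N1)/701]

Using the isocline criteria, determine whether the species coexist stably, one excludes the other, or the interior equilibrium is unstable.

Compare the nullcline intercepts: K1/α12 = 299/0.173 = 1730 > K2 = 701; K2/α21 = 701/0.521 = 1350 > K1 = 299.
Since both inequalities hold, each species can invade when rare, so the interior equilibrium is stable.

stable coexistence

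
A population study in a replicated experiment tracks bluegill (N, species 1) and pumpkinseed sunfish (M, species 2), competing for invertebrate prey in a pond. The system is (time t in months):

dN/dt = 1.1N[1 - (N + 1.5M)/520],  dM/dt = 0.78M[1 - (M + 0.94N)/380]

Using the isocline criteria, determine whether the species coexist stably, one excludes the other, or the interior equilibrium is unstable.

Compare the nullcline intercepts: K1/α12 = 520/1.5 = 347 < K2 = 380; K2/α21 = 380/0.94 = 404 < K1 = 520.
Since both are reversed, neither can invade when rare; the interior point is a saddle.

unstable coexistence (outcome depends on initial conditions)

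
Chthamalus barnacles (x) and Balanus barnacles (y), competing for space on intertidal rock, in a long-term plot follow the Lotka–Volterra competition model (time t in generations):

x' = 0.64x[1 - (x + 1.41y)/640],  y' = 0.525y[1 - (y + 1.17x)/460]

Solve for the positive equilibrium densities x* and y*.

Setting both brackets to zero gives the nullclines x + 1.41y = 640 and 1.17x + y = 460.
Substituting y = 460 - 1.17x into the first: x(1 - 1.41·1.17) = 640 - 1.41·460.
So x* = -8.6/-0.65 = 13.2, and then y* = 460 - 1.17·13.2 = 445.

x* ≈ 13.2, y* ≈ 445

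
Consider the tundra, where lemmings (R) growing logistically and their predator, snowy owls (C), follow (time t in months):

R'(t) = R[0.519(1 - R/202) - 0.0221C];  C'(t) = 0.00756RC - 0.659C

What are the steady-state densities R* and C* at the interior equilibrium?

R* ≈ 87.2, C* ≈ 13.4

From dC/dt = 0 with C > 0: 0.00756R* = 0.659, so R* = 87.2.
Substitute into dR/dt = 0: 0.519(1 - 87.2/202) = 0.0221C*.
The bracket is 0.568, giving C* = 0.295/0.0221 = 13.4.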